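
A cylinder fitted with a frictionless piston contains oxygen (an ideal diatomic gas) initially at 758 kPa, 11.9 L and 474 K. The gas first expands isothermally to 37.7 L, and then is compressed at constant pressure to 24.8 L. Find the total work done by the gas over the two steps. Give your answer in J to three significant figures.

Step 1 (isothermal): W = P₁V₁ ln(V₂/V₁) = (9020) ln(37.7/11.9) = 10401 J.
After step 1: P = 239.3 kPa, V = 37.7 L, T = 474 K.
Step 2 (isobaric): W = PΔV = (239.3 kPa)(24.8 − 37.7 L) = -3086 J.
W_total = 10401 − 3086 = 7315 J.

W_total ≈ 7310 J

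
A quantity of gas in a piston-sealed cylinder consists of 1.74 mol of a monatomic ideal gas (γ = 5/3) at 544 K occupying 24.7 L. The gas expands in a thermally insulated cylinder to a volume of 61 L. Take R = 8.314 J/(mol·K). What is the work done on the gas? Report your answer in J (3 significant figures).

Adiabatic: TV^(γ−1) = const with γ = 5/3.
T₂ = T₁ (V₁/V₂)^(γ−1) = 544 × (24.7/61)^0.667 = 544 × 0.5473 = 297.7 K.
W_by = nCᵥ(T₁ − T₂) = (1.74)(12.47)(544 − 297.7) = 5344 J.
Work on gas = −W_by = -5344 J.

W ≈ -5340 J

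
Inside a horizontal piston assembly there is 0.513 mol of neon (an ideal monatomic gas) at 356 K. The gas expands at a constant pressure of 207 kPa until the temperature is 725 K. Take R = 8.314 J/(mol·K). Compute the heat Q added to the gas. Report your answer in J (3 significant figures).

Q ≈ 3930 J

Isobaric: W = nRΔT = (0.513)(8.314)(369) = 1574 J.
ΔU = nCᵥΔT with Cᵥ = 3R/2: ΔU = (0.513)(12.47)(369) = 2361 J.
Q = ΔU + W = 2361 + 1574 = 3935 J.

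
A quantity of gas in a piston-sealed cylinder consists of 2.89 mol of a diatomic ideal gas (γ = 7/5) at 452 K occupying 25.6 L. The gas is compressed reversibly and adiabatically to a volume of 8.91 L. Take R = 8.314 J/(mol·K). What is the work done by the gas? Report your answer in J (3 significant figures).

Adiabatic: TV^(γ−1) = const with γ = 7/5.
T₂ = T₁ (V₁/V₂)^(γ−1) = 452 × (25.6/8.91)^0.4 = 452 × 1.525 = 689.4 K.
W_by = nCᵥ(T₁ − T₂) = (2.89)(20.79)(452 − 689.4) = -14261 J.

W ≈ -14300 J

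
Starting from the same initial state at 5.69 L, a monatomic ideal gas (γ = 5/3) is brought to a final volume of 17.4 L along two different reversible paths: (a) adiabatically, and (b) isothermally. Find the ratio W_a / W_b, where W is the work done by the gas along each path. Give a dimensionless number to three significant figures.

W_a / W_b ≈ 0.705

Path (a) adiabatic: W = P₁V₁(1 − (V₁/V₂)^(γ−1))/(γ−1) → W_a/(P₁V₁) = 0.788.
Path (b) isothermal: W = P₁V₁ ln(V₂/V₁) → W_b/(P₁V₁) = 1.118.
W_a / W_b = 0.788 / 1.118 = 0.705.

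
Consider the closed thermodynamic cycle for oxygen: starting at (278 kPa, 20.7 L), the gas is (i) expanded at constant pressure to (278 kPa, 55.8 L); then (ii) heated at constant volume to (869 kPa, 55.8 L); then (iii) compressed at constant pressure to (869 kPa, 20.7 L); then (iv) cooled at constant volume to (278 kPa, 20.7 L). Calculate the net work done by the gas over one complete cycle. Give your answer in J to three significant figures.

W_net ≈ -20700 J

Constant-volume legs do no work.
W(i) = (278)(55.8 − 20.7) = 9758 J; W(iii) = (869)(20.7 − 55.8) = -30502 J.
W_net = 9758 − 30502 = -20744 J (the counter-clockwise enclosed area).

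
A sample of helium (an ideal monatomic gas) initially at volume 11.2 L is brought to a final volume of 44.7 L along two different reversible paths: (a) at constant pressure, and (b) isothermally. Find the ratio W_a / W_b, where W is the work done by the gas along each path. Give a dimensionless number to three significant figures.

W_a / W_b ≈ 2.16

Path (a) isobaric: W = P₁(V₂ − V₁) → W_a/(P₁V₁) = 2.991.
Path (b) isothermal: W = P₁V₁ ln(V₂/V₁) → W_b/(P₁V₁) = 1.384.
W_a / W_b = 2.991 / 1.384 = 2.161.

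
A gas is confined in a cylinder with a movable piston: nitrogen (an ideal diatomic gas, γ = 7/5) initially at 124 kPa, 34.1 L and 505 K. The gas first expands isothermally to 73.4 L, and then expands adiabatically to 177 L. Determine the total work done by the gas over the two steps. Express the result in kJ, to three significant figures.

W_total ≈ 6.38 kJ

Step 1 (isothermal): W = P₁V₁ ln(V₂/V₁) = (4228) ln(73.4/34.1) = 3242 J.
After step 1: P = 57.61 kPa, V = 73.4 L, T = 505 K.
Step 2 (adiabatic): W = (P₁V₁ − P₂V₂)/(γ−1) = (4228 − 2973)/0.4 = 3137 J.
W_total = 3242 + 3137 = 6379 J.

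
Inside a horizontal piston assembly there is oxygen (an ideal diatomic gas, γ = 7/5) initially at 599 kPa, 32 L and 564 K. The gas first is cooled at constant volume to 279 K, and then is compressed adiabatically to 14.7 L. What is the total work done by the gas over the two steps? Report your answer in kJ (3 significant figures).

Step 1 (isochoric): W = 0 (constant volume).
After step 1: P = 296.3 kPa (V unchanged).
Step 2 (adiabatic): W = (P₁V₁ − P₂V₂)/(γ−1) = (9482 − 12943)/0.4 = -8652 J.
W_total = 0 − 8652 = -8652 J.

W_total ≈ -8.65 kJ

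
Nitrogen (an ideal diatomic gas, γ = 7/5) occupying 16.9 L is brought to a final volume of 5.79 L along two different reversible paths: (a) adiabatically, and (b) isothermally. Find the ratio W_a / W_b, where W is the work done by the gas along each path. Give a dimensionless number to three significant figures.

W_a / W_b ≈ 1.25

Path (a) adiabatic: W = P₁V₁(1 − (V₁/V₂)^(γ−1))/(γ−1) → W_a/(P₁V₁) = -1.337.
Path (b) isothermal: W = P₁V₁ ln(V₂/V₁) → W_b/(P₁V₁) = -1.071.
W_a / W_b = -1.337 / -1.071 = 1.248.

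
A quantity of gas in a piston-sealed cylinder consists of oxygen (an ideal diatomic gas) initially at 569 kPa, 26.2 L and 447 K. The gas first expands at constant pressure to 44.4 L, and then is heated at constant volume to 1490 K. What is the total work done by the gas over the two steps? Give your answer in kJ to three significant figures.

Step 1 (isobaric): W = PΔV = (569 kPa)(44.4 − 26.2 L) = 10356 J.
Step 2 (isochoric): W = 0 (constant volume).
W_total = 10356 + 0 = 10356 J.

W_total ≈ 10.4 kJ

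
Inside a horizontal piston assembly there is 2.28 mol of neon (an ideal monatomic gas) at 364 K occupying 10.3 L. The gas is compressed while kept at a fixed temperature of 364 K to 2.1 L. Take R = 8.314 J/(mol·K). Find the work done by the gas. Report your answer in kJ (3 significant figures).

W ≈ -11.0 kJ

Isothermal: W = nRT ln(V₂/V₁).
W = (2.28)(8.314)(364) × ln(2.1/10.3)
  = 6900 × -1.59
W_by_gas = -10972 J.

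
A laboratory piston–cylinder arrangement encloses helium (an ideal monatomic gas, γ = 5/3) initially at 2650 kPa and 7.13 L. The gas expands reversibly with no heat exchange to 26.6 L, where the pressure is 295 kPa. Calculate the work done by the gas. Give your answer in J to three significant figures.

W ≈ 16600 J

Adiabatic: W = (P₁V₁ − P₂V₂)/(γ − 1) with γ = 5/3.
P₁V₁ = 18894 J, P₂V₂ = 7847 J.
W = (18894 − 7847) / 0.6667 = 16571 J.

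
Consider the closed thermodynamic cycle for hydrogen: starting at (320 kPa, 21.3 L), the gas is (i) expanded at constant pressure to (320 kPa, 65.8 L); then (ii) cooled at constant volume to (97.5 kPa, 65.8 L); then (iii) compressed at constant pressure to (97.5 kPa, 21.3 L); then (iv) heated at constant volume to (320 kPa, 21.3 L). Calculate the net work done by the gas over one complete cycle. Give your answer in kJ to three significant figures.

W_net ≈ 9.90 kJ

Constant-volume legs do no work.
W(i) = (320)(65.8 − 21.3) = 14240 J; W(iii) = (97.5)(21.3 − 65.8) = -4339 J.
W_net = 14240 − 4339 = 9901 J (the clockwise enclosed area).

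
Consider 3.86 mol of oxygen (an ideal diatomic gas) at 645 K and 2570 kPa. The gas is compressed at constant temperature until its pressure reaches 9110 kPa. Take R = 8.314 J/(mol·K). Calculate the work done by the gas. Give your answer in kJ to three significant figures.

Isothermal process: W = nRT ln(V₂/V₁) = nRT ln(P₁/P₂).
W = (3.86)(8.314)(645) × ln(2570/9110)
  = 20699 × ln(0.2821) = 20699 × -1.265
W_by_gas = -26194 J.

W ≈ -26.2 kJ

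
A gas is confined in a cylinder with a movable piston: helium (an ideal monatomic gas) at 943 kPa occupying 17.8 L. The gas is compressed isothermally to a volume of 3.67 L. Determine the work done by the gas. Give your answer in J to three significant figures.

W ≈ -26500 J

Isothermal: W = nRT ln(V₂/V₁) = P₁V₁ ln(V₂/V₁).
P₁V₁ = (943 kPa)(17.8 L) = 16785 J.
W = 16785 × ln(3.67/17.8) = 16785 × -1.579
W_by_gas = -26504 J.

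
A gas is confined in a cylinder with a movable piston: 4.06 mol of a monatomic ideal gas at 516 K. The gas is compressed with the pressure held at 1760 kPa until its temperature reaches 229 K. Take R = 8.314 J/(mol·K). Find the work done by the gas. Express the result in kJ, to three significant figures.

W ≈ -9.69 kJ

Isobaric: W = P ΔV = nR ΔT.
W = (4.06)(8.314)(229 − 516) = -9688 J.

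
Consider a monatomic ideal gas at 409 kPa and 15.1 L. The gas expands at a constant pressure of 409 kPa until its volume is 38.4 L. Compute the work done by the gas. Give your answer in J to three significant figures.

W ≈ 9530 J

Isobaric: W = P ΔV.
W = (409 kPa)(38.4 − 15.1 L) = (409)(23.3) = 9530 J.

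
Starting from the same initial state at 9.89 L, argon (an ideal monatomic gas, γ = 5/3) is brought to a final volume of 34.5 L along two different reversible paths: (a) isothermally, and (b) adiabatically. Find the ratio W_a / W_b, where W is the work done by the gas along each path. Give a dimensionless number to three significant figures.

Path (a) isothermal: W = P₁V₁ ln(V₂/V₁) → W_a/(P₁V₁) = 1.249.
Path (b) adiabatic: W = P₁V₁(1 − (V₁/V₂)^(γ−1))/(γ−1) → W_b/(P₁V₁) = 0.8479.
W_a / W_b = 1.249 / 0.8479 = 1.474.

W_a / W_b ≈ 1.47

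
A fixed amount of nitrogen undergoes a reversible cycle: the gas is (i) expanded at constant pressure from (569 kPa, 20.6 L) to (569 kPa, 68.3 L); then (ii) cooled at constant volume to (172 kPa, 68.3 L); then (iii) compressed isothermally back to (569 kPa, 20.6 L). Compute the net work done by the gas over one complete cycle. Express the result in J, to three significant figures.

Leg (i): W = PΔV = (569)(68.3 − 20.6) = 27141 J.
Leg (ii): W = 0.
Leg (iii): W = PᵢVᵢ ln(V_f/Vᵢ) = (11748) ln(20.6/68.3) = -14081 J.
W_net = 27141 − 14081 = 13060 J.

W_net ≈ 13100 J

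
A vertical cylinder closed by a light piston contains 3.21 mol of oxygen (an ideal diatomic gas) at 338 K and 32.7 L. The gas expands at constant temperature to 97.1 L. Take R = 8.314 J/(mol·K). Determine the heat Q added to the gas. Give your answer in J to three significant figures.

Isothermal ⇒ ΔU = 0, so Q = W = nRT ln(V₂/V₁).
Q = (3.21)(8.314)(338) ln(97.1/32.7) = 9021 × 1.088 = 9818 J.

Q ≈ 9820 J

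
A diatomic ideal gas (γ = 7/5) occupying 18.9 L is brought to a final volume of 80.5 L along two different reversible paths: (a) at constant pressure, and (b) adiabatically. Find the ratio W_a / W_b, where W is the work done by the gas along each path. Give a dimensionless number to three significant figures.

Path (a) isobaric: W = P₁(V₂ − V₁) → W_a/(P₁V₁) = 3.259.
Path (b) adiabatic: W = P₁V₁(1 − (V₁/V₂)^(γ−1))/(γ−1) → W_b/(P₁V₁) = 1.1.
W_a / W_b = 3.259 / 1.1 = 2.964.

W_a / W_b ≈ 2.96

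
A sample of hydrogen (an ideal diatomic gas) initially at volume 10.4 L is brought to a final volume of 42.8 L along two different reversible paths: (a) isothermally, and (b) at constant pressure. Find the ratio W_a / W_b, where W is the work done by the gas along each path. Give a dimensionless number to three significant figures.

Path (a) isothermal: W = P₁V₁ ln(V₂/V₁) → W_a/(P₁V₁) = 1.415.
Path (b) isobaric: W = P₁(V₂ − V₁) → W_b/(P₁V₁) = 3.115.
W_a / W_b = 1.415 / 3.115 = 0.4541.

W_a / W_b ≈ 0.454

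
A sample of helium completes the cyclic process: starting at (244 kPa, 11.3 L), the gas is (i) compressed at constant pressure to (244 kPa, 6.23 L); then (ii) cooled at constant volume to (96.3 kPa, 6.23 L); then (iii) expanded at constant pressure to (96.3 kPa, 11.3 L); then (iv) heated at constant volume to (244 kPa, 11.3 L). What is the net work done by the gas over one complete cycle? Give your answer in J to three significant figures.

Constant-volume legs do no work.
W(i) = (244)(6.23 − 11.3) = -1237 J; W(iii) = (96.3)(11.3 − 6.23) = 488.2 J.
W_net = -1237 + 488.2 = -748.8 J (the counter-clockwise enclosed area).

W_net ≈ -749 J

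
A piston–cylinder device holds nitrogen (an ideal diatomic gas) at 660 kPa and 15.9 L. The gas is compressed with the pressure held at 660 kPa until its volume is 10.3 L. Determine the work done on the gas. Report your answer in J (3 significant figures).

Isobaric: W = P ΔV.
W = (660 kPa)(10.3 − 15.9 L) = (660)(-5.6) = -3696 J.
Work on gas = −W_by = 3696 J.

W ≈ 3700 J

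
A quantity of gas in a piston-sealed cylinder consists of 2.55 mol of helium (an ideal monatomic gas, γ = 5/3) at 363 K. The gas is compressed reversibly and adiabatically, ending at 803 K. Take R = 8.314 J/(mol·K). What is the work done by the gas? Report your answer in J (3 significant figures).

Adiabatic ⇒ Q = 0, so W_by = −ΔU = nCᵥ(T₁ − T₂).
Cᵥ = 3R/2 = 12.47 J/(mol·K).
W = (2.55)(12.47)(363 − 803) = -13992 J.

W ≈ -14000 J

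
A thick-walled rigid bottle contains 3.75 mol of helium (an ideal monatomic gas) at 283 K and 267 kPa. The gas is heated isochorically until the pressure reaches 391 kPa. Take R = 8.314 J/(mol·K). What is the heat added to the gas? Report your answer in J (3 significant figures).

Constant volume ⇒ W = 0, so Q = ΔU = nCᵥΔT with Cᵥ = 3R/2 = 12.47 J/(mol·K).
At constant V, T₂/T₁ = P₂/P₁ ⇒ ΔT = T₁(P₂/P₁ − 1) = 283·(391/267 − 1) = 131.4 K.
ΔU = (3.75)(12.47)(131.4) = 6147 J.

Q ≈ 6150 J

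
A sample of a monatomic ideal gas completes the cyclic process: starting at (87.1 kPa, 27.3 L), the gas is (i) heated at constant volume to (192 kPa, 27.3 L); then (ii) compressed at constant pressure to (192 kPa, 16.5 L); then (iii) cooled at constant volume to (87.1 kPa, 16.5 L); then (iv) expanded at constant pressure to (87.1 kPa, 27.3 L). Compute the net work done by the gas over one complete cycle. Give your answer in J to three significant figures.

W_net ≈ -1130 J

Constant-volume legs do no work.
W(ii) = (192)(16.5 − 27.3) = -2074 J; W(iv) = (87.1)(27.3 − 16.5) = 940.7 J.
W_net = -2074 + 940.7 = -1133 J (the counter-clockwise enclosed area).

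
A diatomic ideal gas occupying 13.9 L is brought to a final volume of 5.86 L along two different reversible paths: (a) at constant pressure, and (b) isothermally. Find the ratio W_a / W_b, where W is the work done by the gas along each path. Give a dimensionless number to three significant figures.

Path (a) isobaric: W = P₁(V₂ − V₁) → W_a/(P₁V₁) = -0.5784.
Path (b) isothermal: W = P₁V₁ ln(V₂/V₁) → W_b/(P₁V₁) = -0.8637.
W_a / W_b = -0.5784 / -0.8637 = 0.6697.

W_a / W_b ≈ 0.670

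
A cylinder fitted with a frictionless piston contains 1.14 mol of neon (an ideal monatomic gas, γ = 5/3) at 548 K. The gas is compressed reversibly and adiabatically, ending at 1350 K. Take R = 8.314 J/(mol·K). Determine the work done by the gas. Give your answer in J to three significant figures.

Adiabatic ⇒ Q = 0, so W_by = −ΔU = nCᵥ(T₁ − T₂).
Cᵥ = 3R/2 = 12.47 J/(mol·K).
W = (1.14)(12.47)(548 − 1350) = -11402 J.

W ≈ -11400 J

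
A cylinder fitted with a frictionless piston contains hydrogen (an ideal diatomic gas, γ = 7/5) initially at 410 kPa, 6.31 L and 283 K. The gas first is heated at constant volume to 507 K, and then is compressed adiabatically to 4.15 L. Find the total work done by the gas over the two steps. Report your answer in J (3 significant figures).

Step 1 (isochoric): W = 0 (constant volume).
After step 1: P = 734.5 kPa (V unchanged).
Step 2 (adiabatic): W = (P₁V₁ − P₂V₂)/(γ−1) = (4635 − 5481)/0.4 = -2114 J.
W_total = 0 − 2114 = -2114 J.

W_total ≈ -2110 J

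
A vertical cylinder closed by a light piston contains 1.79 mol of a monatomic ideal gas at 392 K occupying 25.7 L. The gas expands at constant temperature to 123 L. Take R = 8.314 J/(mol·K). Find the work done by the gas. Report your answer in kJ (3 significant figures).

W ≈ 9.13 kJ

Isothermal: W = nRT ln(V₂/V₁).
W = (1.79)(8.314)(392) × ln(123/25.7)
  = 5834 × 1.566
W_by_gas = 9134 J.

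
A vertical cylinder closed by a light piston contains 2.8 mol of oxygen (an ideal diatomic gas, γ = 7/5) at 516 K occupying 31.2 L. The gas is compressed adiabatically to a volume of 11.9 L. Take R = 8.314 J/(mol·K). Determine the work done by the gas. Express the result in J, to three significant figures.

Adiabatic: TV^(γ−1) = const with γ = 7/5.
T₂ = T₁ (V₁/V₂)^(γ−1) = 516 × (31.2/11.9)^0.4 = 516 × 1.47 = 758.7 K.
W_by = nCᵥ(T₁ − T₂) = (2.8)(20.79)(516 − 758.7) = -14127 J.

W ≈ -14100 J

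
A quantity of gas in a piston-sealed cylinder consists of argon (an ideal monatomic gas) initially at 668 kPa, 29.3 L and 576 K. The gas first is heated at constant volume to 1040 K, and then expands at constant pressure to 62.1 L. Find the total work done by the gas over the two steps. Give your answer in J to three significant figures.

Step 1 (isochoric): W = 0 (constant volume).
After step 1: P = 1206 kPa (V unchanged).
Step 2 (isobaric): W = PΔV = (1206 kPa)(62.1 − 29.3 L) = 39560 J.
W_total = 0 + 39560 = 39560 J.

W_total ≈ 39600 J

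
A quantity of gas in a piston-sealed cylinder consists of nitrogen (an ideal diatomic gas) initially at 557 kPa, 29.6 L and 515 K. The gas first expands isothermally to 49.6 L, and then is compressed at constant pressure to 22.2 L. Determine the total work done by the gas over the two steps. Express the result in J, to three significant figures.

Step 1 (isothermal): W = P₁V₁ ln(V₂/V₁) = (16487) ln(49.6/29.6) = 8511 J.
After step 1: P = 332.4 kPa, V = 49.6 L, T = 515 K.
Step 2 (isobaric): W = PΔV = (332.4 kPa)(22.2 − 49.6 L) = -9108 J.
W_total = 8511 − 9108 = -596.9 J.

W_total ≈ -597 J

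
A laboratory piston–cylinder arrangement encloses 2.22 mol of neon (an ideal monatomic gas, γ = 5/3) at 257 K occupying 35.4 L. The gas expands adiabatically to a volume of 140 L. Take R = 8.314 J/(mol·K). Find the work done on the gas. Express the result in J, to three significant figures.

Adiabatic: TV^(γ−1) = const with γ = 5/3.
T₂ = T₁ (V₁/V₂)^(γ−1) = 257 × (35.4/140)^0.667 = 257 × 0.3999 = 102.8 K.
W_by = nCᵥ(T₁ − T₂) = (2.22)(12.47)(257 − 102.8) = 4270 J.
Work on gas = −W_by = -4270 J.

W ≈ -4270 J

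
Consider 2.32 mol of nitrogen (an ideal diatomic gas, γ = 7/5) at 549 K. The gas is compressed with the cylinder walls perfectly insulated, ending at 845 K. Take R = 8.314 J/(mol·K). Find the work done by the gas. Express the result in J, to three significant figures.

Adiabatic ⇒ Q = 0, so W_by = −ΔU = nCᵥ(T₁ − T₂).
Cᵥ = 5R/2 = 20.79 J/(mol·K).
W = (2.32)(20.79)(549 − 845) = -14273 J.

W ≈ -14300 J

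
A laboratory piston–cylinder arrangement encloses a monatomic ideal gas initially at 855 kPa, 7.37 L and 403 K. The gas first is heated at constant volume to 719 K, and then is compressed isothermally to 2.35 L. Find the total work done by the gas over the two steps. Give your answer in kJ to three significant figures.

Step 1 (isochoric): W = 0 (constant volume).
After step 1: P = 1525 kPa (V unchanged).
Step 2 (isothermal): W = P₁V₁ ln(V₂/V₁) = (11242) ln(2.35/7.37) = -12850 J.
W_total = 0 − 12850 = -12850 J.

W_total ≈ -12.9 kJ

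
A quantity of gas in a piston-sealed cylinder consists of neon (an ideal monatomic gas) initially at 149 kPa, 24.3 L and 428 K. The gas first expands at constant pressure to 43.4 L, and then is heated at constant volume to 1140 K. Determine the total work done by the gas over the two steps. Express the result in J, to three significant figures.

W_total ≈ 2850 J

Step 1 (isobaric): W = PΔV = (149 kPa)(43.4 − 24.3 L) = 2846 J.
Step 2 (isochoric): W = 0 (constant volume).
W_total = 2846 + 0 = 2846 J.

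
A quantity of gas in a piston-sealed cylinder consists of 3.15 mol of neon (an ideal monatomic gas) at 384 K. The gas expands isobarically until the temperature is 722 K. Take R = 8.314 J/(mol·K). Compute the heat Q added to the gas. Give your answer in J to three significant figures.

Q ≈ 22100 J

Isobaric: W = nRΔT = (3.15)(8.314)(338) = 8852 J.
ΔU = nCᵥΔT with Cᵥ = 3R/2: ΔU = (3.15)(12.47)(338) = 13278 J.
Q = ΔU + W = 13278 + 8852 = 22130 J.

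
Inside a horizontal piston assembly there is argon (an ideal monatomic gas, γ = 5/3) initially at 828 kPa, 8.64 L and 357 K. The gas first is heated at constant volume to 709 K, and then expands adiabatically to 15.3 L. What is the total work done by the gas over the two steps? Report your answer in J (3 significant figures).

W_total ≈ 6750 J

Step 1 (isochoric): W = 0 (constant volume).
After step 1: P = 1644 kPa (V unchanged).
Step 2 (adiabatic): W = (P₁V₁ − P₂V₂)/(γ−1) = (14208 − 9707)/0.667 = 6751 J.
W_total = 0 + 6751 = 6751 J.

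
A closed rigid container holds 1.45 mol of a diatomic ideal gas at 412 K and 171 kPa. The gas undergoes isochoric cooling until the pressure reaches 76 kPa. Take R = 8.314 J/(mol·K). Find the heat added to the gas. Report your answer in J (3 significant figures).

Q ≈ -6900 J

Constant volume ⇒ W = 0, so Q = ΔU = nCᵥΔT with Cᵥ = 5R/2 = 20.79 J/(mol·K).
At constant V, T₂/T₁ = P₂/P₁ ⇒ ΔT = T₁(P₂/P₁ − 1) = 412·(76/171 − 1) = -228.9 K.
ΔU = (1.45)(20.79)(-228.9) = -6898 J.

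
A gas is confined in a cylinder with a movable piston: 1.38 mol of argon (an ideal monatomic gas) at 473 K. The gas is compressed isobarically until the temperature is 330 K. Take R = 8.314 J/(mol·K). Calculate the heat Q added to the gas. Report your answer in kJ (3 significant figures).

Isobaric: W = nRΔT = (1.38)(8.314)(-143) = -1641 J.
ΔU = nCᵥΔT with Cᵥ = 3R/2: ΔU = (1.38)(12.47)(-143) = -2461 J.
Q = ΔU + W = -2461 − 1641 = -4102 J.

Q ≈ -4.10 kJ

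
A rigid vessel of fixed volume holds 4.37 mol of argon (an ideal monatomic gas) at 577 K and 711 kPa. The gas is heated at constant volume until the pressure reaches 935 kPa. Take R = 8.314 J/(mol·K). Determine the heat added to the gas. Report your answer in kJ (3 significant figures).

Constant volume ⇒ W = 0, so Q = ΔU = nCᵥΔT with Cᵥ = 3R/2 = 12.47 J/(mol·K).
At constant V, T₂/T₁ = P₂/P₁ ⇒ ΔT = T₁(P₂/P₁ − 1) = 577·(935/711 − 1) = 181.8 K.
ΔU = (4.37)(12.47)(181.8) = 9907 J.

Q ≈ 9.91 kJ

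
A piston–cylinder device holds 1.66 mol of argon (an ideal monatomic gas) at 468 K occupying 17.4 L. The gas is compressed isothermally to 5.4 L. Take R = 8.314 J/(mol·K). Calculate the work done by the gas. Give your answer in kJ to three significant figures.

Isothermal: W = nRT ln(V₂/V₁).
W = (1.66)(8.314)(468) × ln(5.4/17.4)
  = 6459 × -1.17
W_by_gas = -7557 J.

W ≈ -7.56 kJ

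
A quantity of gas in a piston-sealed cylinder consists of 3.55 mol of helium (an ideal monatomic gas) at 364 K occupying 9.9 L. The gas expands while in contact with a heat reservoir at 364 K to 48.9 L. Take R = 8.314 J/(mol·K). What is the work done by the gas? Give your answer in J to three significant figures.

Isothermal: W = nRT ln(V₂/V₁).
W = (3.55)(8.314)(364) × ln(48.9/9.9)
  = 10743 × 1.597
W_by_gas = 17160 J.

W ≈ 17200 J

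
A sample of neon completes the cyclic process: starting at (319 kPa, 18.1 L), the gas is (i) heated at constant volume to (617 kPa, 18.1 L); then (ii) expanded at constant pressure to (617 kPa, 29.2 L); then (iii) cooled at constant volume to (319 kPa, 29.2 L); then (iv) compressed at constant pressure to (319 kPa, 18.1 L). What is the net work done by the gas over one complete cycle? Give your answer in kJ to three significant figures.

Constant-volume legs do no work.
W(ii) = (617)(29.2 − 18.1) = 6849 J; W(iv) = (319)(18.1 − 29.2) = -3541 J.
W_net = 6849 − 3541 = 3308 J (the clockwise enclosed area).

W_net ≈ 3.31 kJ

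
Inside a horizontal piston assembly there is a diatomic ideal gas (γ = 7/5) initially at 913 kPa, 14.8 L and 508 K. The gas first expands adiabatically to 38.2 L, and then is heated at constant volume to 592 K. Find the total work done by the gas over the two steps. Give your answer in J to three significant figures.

W_total ≈ 10700 J

Step 1 (adiabatic): W = (P₁V₁ − P₂V₂)/(γ−1) = (13512 − 9247)/0.4 = 10663 J.
Step 2 (isochoric): W = 0 (constant volume).
W_total = 10663 + 0 = 10663 J.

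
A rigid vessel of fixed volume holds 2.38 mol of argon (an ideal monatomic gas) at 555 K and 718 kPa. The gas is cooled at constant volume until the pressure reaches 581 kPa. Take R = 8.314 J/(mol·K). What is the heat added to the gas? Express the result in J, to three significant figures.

Q ≈ -3140 J

Constant volume ⇒ W = 0, so Q = ΔU = nCᵥΔT with Cᵥ = 3R/2 = 12.47 J/(mol·K).
At constant V, T₂/T₁ = P₂/P₁ ⇒ ΔT = T₁(P₂/P₁ − 1) = 555·(581/718 − 1) = -105.9 K.
ΔU = (2.38)(12.47)(-105.9) = -3143 J.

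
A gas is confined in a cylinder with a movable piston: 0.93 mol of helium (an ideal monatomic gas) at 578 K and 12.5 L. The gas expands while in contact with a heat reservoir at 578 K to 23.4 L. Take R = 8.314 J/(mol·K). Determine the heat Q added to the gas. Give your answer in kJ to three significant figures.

Q ≈ 2.80 kJ

Isothermal ⇒ ΔU = 0, so Q = W = nRT ln(V₂/V₁).
Q = (0.93)(8.314)(578) ln(23.4/12.5) = 4469 × 0.627 = 2802 J.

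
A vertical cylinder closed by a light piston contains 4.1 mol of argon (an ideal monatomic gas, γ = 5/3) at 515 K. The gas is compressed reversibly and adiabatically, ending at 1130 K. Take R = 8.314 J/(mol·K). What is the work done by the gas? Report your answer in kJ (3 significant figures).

Adiabatic ⇒ Q = 0, so W_by = −ΔU = nCᵥ(T₁ − T₂).
Cᵥ = 3R/2 = 12.47 J/(mol·K).
W = (4.1)(12.47)(515 − 1130) = -31446 J.

W ≈ -31.4 kJ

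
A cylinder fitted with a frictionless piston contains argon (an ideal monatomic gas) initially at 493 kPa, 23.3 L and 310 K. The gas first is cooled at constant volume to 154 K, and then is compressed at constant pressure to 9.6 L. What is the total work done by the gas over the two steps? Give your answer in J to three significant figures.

W_total ≈ -3360 J

Step 1 (isochoric): W = 0 (constant volume).
After step 1: P = 244.9 kPa (V unchanged).
Step 2 (isobaric): W = PΔV = (244.9 kPa)(9.6 − 23.3 L) = -3355 J.
W_total = 0 − 3355 = -3355 J.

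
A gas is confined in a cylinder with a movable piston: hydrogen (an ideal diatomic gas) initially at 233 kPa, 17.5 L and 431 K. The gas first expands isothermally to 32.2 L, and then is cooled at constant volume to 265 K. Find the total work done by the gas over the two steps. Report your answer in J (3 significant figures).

W_total ≈ 2490 J

Step 1 (isothermal): W = P₁V₁ ln(V₂/V₁) = (4078) ln(32.2/17.5) = 2486 J.
Step 2 (isochoric): W = 0 (constant volume).
W_total = 2486 + 0 = 2486 J.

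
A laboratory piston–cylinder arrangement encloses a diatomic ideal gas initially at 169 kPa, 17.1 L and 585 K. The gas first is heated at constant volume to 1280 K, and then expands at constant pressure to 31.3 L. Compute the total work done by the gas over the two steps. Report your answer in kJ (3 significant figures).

W_total ≈ 5.25 kJ

Step 1 (isochoric): W = 0 (constant volume).
After step 1: P = 369.8 kPa (V unchanged).
Step 2 (isobaric): W = PΔV = (369.8 kPa)(31.3 − 17.1 L) = 5251 J.
W_total = 0 + 5251 = 5251 J.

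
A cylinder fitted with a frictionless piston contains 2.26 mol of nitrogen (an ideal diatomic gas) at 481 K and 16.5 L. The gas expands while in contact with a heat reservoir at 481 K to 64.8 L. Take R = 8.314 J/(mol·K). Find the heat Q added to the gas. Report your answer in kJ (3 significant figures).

Q ≈ 12.4 kJ

Isothermal ⇒ ΔU = 0, so Q = W = nRT ln(V₂/V₁).
Q = (2.26)(8.314)(481) ln(64.8/16.5) = 9038 × 1.368 = 12363 J.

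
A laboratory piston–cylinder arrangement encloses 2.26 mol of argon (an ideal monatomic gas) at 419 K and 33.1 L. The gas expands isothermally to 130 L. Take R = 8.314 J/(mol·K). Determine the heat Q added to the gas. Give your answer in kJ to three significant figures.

Q ≈ 10.8 kJ

Isothermal ⇒ ΔU = 0, so Q = W = nRT ln(V₂/V₁).
Q = (2.26)(8.314)(419) ln(130/33.1) = 7873 × 1.368 = 10770 J.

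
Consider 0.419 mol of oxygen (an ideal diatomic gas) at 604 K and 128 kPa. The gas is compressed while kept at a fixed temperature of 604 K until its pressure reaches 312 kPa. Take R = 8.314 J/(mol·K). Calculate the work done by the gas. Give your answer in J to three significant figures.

Isothermal process: W = nRT ln(V₂/V₁) = nRT ln(P₁/P₂).
W = (0.419)(8.314)(604) × ln(128/312)
  = 2104 × ln(0.4103) = 2104 × -0.891
W_by_gas = -1875 J.

W ≈ -1870 J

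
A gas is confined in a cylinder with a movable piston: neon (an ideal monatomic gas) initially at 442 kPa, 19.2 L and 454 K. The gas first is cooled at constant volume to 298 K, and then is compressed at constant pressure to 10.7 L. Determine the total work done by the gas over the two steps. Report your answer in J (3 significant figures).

W_total ≈ -2470 J

Step 1 (isochoric): W = 0 (constant volume).
After step 1: P = 290.1 kPa (V unchanged).
Step 2 (isobaric): W = PΔV = (290.1 kPa)(10.7 − 19.2 L) = -2466 J.
W_total = 0 − 2466 = -2466 J.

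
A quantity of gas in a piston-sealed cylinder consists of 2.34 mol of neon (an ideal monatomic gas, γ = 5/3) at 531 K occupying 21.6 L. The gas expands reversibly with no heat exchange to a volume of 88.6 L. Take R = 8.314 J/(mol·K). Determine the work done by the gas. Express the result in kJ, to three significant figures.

Adiabatic: TV^(γ−1) = const with γ = 5/3.
T₂ = T₁ (V₁/V₂)^(γ−1) = 531 × (21.6/88.6)^0.667 = 531 × 0.3903 = 207.2 K.
W_by = nCᵥ(T₁ − T₂) = (2.34)(12.47)(531 − 207.2) = 9448 J.

W ≈ 9.45 kJ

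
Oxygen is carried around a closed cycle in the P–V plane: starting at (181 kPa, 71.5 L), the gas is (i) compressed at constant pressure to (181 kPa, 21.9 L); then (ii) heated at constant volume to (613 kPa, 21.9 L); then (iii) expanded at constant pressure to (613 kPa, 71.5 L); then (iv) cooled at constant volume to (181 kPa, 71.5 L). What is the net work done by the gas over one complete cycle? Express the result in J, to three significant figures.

W_net ≈ 21400 J

Constant-volume legs do no work.
W(i) = (181)(21.9 − 71.5) = -8978 J; W(iii) = (613)(71.5 − 21.9) = 30405 J.
W_net = -8978 + 30405 = 21427 J (the clockwise enclosed area).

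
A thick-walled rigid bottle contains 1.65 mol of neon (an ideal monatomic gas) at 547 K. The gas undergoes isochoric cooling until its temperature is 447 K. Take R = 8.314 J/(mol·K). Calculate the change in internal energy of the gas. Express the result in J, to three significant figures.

Constant volume ⇒ W = 0, so Q = ΔU = nCᵥΔT with Cᵥ = 3R/2 = 12.47 J/(mol·K).
ΔU = (1.65)(12.47)(447 − 547) = -2058 J.

ΔU ≈ -2060 J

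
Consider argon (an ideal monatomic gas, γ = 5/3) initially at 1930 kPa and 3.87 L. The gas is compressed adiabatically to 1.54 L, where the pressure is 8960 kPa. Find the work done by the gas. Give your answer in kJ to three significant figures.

W ≈ -9.49 kJ

Adiabatic: W = (P₁V₁ − P₂V₂)/(γ − 1) with γ = 5/3.
P₁V₁ = 7469 J, P₂V₂ = 13798 J.
W = (7469 − 13798) / 0.6667 = -9494 J.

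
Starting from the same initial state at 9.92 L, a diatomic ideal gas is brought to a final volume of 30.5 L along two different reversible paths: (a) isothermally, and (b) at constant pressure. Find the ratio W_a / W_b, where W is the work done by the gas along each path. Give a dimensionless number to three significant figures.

W_a / W_b ≈ 0.541

Path (a) isothermal: W = P₁V₁ ln(V₂/V₁) → W_a/(P₁V₁) = 1.123.
Path (b) isobaric: W = P₁(V₂ − V₁) → W_b/(P₁V₁) = 2.075.
W_a / W_b = 1.123 / 2.075 = 0.5414.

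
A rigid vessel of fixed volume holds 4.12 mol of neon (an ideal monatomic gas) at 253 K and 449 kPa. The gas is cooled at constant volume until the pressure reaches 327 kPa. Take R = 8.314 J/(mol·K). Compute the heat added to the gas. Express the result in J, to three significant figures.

Constant volume ⇒ W = 0, so Q = ΔU = nCᵥΔT with Cᵥ = 3R/2 = 12.47 J/(mol·K).
At constant V, T₂/T₁ = P₂/P₁ ⇒ ΔT = T₁(P₂/P₁ − 1) = 253·(327/449 − 1) = -68.74 K.
ΔU = (4.12)(12.47)(-68.74) = -3532 J.

Q ≈ -3530 J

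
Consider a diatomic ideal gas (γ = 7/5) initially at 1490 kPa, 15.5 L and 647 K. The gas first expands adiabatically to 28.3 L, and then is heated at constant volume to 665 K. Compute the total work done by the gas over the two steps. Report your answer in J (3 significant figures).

Step 1 (adiabatic): W = (P₁V₁ − P₂V₂)/(γ−1) = (23095 − 18152)/0.4 = 12356 J.
Step 2 (isochoric): W = 0 (constant volume).
W_total = 12356 + 0 = 12356 J.

W_total ≈ 12400 J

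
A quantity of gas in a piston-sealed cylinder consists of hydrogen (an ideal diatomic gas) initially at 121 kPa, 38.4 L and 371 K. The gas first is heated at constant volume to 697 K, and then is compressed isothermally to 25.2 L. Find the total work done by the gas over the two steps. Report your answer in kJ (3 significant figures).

Step 1 (isochoric): W = 0 (constant volume).
After step 1: P = 227.3 kPa (V unchanged).
Step 2 (isothermal): W = P₁V₁ ln(V₂/V₁) = (8729) ln(25.2/38.4) = -3677 J.
W_total = 0 − 3677 = -3677 J.

W_total ≈ -3.68 kJ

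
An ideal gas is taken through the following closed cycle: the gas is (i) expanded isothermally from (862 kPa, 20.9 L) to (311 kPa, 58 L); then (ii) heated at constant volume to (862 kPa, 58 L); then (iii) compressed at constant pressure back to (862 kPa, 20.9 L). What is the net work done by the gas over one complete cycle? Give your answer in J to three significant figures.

Leg (i): W = PᵢVᵢ ln(V_f/Vᵢ) = (18016) ln(58/20.9) = 18389 J.
Leg (ii): W = 0.
Leg (iii): W = PΔV = (862)(20.9 − 58) = -31980 J.
W_net = 18389 − 31980 = -13592 J.

W_net ≈ -13600 J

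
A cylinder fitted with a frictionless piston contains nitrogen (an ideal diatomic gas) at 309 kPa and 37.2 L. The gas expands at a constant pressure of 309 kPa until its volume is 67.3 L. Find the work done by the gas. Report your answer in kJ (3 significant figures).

Isobaric: W = P ΔV.
W = (309 kPa)(67.3 − 37.2 L) = (309)(30.1) = 9301 J.

W ≈ 9.30 kJ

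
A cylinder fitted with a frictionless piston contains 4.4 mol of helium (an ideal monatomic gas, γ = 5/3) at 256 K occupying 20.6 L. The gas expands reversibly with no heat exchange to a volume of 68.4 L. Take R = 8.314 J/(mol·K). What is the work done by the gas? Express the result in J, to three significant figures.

W ≈ 7740 J

Adiabatic: TV^(γ−1) = const with γ = 5/3.
T₂ = T₁ (V₁/V₂)^(γ−1) = 256 × (20.6/68.4)^0.667 = 256 × 0.4493 = 115 K.
W_by = nCᵥ(T₁ − T₂) = (4.4)(12.47)(256 − 115) = 7736 J.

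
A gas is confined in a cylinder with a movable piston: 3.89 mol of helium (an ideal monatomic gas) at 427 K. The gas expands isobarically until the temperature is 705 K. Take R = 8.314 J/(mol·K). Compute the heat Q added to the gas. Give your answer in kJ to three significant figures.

Isobaric: W = nRΔT = (3.89)(8.314)(278) = 8991 J.
ΔU = nCᵥΔT with Cᵥ = 3R/2: ΔU = (3.89)(12.47)(278) = 13486 J.
Q = ΔU + W = 13486 + 8991 = 22477 J.

Q ≈ 22.5 kJ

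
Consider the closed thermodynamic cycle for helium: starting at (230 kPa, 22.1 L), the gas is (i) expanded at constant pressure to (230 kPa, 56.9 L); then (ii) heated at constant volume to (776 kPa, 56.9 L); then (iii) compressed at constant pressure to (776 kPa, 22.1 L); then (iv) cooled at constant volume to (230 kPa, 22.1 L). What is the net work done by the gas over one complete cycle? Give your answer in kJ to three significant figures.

W_net ≈ -19.0 kJ

Constant-volume legs do no work.
W(i) = (230)(56.9 − 22.1) = 8004 J; W(iii) = (776)(22.1 − 56.9) = -27005 J.
W_net = 8004 − 27005 = -19001 J (the counter-clockwise enclosed area).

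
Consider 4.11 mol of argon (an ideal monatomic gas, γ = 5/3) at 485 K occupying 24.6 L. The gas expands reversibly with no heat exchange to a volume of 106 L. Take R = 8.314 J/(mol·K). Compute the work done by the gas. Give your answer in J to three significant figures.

W ≈ 15500 J

Adiabatic: TV^(γ−1) = const with γ = 5/3.
T₂ = T₁ (V₁/V₂)^(γ−1) = 485 × (24.6/106)^0.667 = 485 × 0.3776 = 183.2 K.
W_by = nCᵥ(T₁ − T₂) = (4.11)(12.47)(485 − 183.2) = 15471 J.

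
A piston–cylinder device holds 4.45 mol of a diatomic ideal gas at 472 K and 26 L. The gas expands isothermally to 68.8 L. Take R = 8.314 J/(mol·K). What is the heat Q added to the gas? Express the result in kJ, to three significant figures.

Q ≈ 17.0 kJ

Isothermal ⇒ ΔU = 0, so Q = W = nRT ln(V₂/V₁).
Q = (4.45)(8.314)(472) ln(68.8/26) = 17463 × 0.9731 = 16993 J.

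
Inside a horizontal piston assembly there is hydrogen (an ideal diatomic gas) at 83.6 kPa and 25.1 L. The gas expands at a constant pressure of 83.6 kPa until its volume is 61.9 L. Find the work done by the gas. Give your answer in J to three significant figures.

W ≈ 3080 J

Isobaric: W = P ΔV.
W = (83.6 kPa)(61.9 − 25.1 L) = (83.6)(36.8) = 3076 J.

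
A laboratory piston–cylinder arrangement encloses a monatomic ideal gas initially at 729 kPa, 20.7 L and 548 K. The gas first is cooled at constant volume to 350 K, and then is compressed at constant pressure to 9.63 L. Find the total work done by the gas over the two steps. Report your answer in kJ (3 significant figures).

W_total ≈ -5.15 kJ

Step 1 (isochoric): W = 0 (constant volume).
After step 1: P = 465.6 kPa (V unchanged).
Step 2 (isobaric): W = PΔV = (465.6 kPa)(9.63 − 20.7 L) = -5154 J.
W_total = 0 − 5154 = -5154 J.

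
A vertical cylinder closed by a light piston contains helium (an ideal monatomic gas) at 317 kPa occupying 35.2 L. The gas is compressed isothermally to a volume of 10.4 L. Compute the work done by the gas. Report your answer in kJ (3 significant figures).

W ≈ -13.6 kJ

Isothermal: W = nRT ln(V₂/V₁) = P₁V₁ ln(V₂/V₁).
P₁V₁ = (317 kPa)(35.2 L) = 11158 J.
W = 11158 × ln(10.4/35.2) = 11158 × -1.219
W_by_gas = -13605 J.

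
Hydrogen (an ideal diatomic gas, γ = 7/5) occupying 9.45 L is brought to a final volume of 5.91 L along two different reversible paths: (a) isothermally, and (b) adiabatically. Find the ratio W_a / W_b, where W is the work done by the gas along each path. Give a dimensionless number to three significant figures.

Path (a) isothermal: W = P₁V₁ ln(V₂/V₁) → W_a/(P₁V₁) = -0.4694.
Path (b) adiabatic: W = P₁V₁(1 − (V₁/V₂)^(γ−1))/(γ−1) → W_b/(P₁V₁) = -0.5163.
W_a / W_b = -0.4694 / -0.5163 = 0.9091.

W_a / W_b ≈ 0.909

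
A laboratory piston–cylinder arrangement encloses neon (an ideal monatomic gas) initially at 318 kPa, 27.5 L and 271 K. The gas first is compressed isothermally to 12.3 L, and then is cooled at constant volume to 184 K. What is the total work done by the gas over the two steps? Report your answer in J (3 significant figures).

W_total ≈ -7040 J

Step 1 (isothermal): W = P₁V₁ ln(V₂/V₁) = (8745) ln(12.3/27.5) = -7036 J.
Step 2 (isochoric): W = 0 (constant volume).
W_total = -7036 + 0 = -7036 J.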